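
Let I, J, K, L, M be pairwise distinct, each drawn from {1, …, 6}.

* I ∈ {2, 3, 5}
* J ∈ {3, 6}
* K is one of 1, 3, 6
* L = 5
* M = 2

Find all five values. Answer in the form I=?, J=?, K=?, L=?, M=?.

L must be 5 (only option left). Remove 5 from I.
That leaves M = 2. Strike 2 from I.
I's domain is down to {3}, so I = 3. Eliminate 3 elsewhere: J, K.
J's domain is down to {6}, so J = 6. Eliminate 6 elsewhere: K.
K must be 1 (only option left).

I=3, J=6, K=1, L=5, M=2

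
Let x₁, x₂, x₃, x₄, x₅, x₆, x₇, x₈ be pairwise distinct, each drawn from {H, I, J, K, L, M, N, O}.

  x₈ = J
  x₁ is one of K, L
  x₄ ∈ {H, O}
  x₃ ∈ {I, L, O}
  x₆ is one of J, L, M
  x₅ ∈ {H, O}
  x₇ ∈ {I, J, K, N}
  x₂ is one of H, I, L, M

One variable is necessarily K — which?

x₁

x₈ must be J (only option left). Strike J from x₆, x₇.
Among the 7 still-open variables, N fits only x₇ (and all 7 values in {H, I, K, L, M, N, O} must be used), so x₇ = N.
Among the 6 still-open variables, K fits only x₁ (and all 6 values in {H, I, K, L, M, O} must be used), so x₁ = K.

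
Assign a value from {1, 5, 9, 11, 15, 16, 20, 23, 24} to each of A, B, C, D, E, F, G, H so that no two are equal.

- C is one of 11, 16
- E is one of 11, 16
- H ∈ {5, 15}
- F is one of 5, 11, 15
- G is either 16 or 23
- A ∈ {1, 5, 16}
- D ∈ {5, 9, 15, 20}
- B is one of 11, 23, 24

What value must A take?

1

C and E share exactly the 2 values {11, 16}; by pigeonhole those values go to them, so strike 11, 16 from A, B, F, G.
That leaves G = 23. Remove 23 from B.
B has just one choice, so B = 24.
F and H share exactly the 2 values {5, 15}; by pigeonhole those values go to them, so strike 5, 15 from A, D.
So A = 1.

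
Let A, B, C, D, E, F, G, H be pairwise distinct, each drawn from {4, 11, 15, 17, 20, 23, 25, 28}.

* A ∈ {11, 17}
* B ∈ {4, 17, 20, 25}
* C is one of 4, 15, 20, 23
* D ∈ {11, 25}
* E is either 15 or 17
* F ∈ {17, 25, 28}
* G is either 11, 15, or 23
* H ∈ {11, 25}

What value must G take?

23

The 8 variables draw from only 8 values {4, 11, 15, 17, 20, 23, 25, 28}, so each is used; only F can be 28, hence F = 28.
The 2 variables D and H are confined to {11, 25}, which locks those values in; drop them from A, B, G.
A's domain is down to {17}, so A = 17. Eliminate 17 elsewhere: B, E.
E has just one choice, so E = 15. Remove 15 from C, G.
So G = 23.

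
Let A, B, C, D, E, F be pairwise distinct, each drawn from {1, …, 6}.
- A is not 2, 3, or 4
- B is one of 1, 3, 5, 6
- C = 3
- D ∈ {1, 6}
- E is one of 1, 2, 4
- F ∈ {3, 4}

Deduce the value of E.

C must be 3 (only option left). Strike 3 from B, F.
F's domain is down to {4}, so F = 4. Strike 4 from E.
The 4 still-open variables draw from only 4 values {1, 2, 5, 6}, so each is used; only E can be 2, hence E = 2.

2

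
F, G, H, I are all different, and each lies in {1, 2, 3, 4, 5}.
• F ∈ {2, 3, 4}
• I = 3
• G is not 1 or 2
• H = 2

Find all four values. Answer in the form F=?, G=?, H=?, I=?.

F=4, G=5, H=2, I=3

H's domain is down to {2}, so H = 2. So F can't be 2.
I's domain is down to {3}, so I = 3. Strike 3 from F, G.
That leaves F = 4. Strike 4 from G.
G must be 5 (only option left).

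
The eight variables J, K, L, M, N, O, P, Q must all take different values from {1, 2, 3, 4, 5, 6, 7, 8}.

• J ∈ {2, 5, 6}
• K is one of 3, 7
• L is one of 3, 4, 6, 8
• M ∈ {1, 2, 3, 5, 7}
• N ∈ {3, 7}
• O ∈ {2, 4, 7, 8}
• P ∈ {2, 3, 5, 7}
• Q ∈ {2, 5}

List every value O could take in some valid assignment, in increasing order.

The 8 variables draw from only 8 values {1, 2, 3, 4, 5, 6, 7, 8}, so each is used; only M can be 1, hence M = 1.
The 2 variables K and N are confined to {3, 7}, which locks those values in; drop them from L, O, P.
The 2 variables P and Q are confined to {2, 5}, which locks those values in; drop them from J, O.
J has just one choice, so J = 6. Strike 6 from L.
No further eliminations apply; O can still be any of 4, 8.

4, 8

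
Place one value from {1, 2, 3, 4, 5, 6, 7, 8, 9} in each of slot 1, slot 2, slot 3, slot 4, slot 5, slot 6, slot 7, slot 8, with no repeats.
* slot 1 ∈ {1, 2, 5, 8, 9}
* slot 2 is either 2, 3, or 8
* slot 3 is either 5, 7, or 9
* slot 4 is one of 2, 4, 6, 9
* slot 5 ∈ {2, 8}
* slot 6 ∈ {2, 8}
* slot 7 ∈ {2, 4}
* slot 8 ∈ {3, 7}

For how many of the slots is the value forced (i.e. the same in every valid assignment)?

slot 5 and slot 6 between them cover only {2, 8} — a naked pair. Remove those values from slot 1, slot 2, slot 4, slot 7.
That leaves slot 2 = 3. Remove 3 from slot 8.
slot 7 has just one choice, so slot 7 = 4. Remove 4 from slot 4.
slot 8's domain is down to {7}, so slot 8 = 7. So slot 3 can't be 7.
Determined: slot 2=3, slot 7=4, slot 8=7. The other slots each still have more than one consistent value. That makes 3.

3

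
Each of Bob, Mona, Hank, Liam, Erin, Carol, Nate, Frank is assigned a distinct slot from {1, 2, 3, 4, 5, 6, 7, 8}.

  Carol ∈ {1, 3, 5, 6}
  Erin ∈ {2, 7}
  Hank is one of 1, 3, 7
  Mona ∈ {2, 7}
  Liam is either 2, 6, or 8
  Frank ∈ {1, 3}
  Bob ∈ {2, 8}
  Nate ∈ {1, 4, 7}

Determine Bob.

Among the 8 variables, 4 fits only Nate (and all 8 values in {1, 2, 3, 4, 5, 6, 7, 8} must be used), so Nate = 4.
The 7 still-open variables draw from only 7 values {1, 2, 3, 5, 6, 7, 8}, so each is used; only Carol can be 5, hence Carol = 5.
The 6 still-open variables draw from only 6 values {1, 2, 3, 6, 7, 8}, so each is used; only Liam can be 6, hence Liam = 6.
Among the 5 still-open variables, 8 fits only Bob (and all 5 values in {1, 2, 3, 7, 8} must be used), so Bob = 8.

8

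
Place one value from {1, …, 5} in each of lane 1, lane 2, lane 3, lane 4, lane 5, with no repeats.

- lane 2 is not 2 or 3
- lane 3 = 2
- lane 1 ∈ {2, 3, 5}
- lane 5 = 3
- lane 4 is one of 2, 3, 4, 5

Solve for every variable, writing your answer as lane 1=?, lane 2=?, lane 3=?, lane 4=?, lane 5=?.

lane 1=5, lane 2=1, lane 3=2, lane 4=4, lane 5=3

lane 3 has just one choice, so lane 3 = 2. Strike 2 from lane 1, lane 4.
lane 5 has just one choice, so lane 5 = 3. Strike 3 from lane 1, lane 4.
lane 1's domain is down to {5}, so lane 1 = 5. Eliminate 5 elsewhere: lane 2, lane 4.
That leaves lane 4 = 4. So lane 2 can't be 4.
That leaves lane 2 = 1.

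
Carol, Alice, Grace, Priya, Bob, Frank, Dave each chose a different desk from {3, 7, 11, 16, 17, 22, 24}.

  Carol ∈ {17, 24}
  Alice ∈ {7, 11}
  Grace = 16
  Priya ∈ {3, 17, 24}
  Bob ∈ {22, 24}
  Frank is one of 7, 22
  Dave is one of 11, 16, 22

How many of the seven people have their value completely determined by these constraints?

4

Grace's domain is down to {16}, so Grace = 16. Eliminate 16 elsewhere: Dave.
The 6 still-open variables together cover exactly {3, 7, 11, 17, 22, 24} — 6 values for 6 variables — and 3 appears only in Priya's list, so Priya = 3.
The 5 still-open variables draw from only 5 values {7, 11, 17, 22, 24}, so each is used; only Carol can be 17, hence Carol = 17.
Among the 4 still-open variables, 24 fits only Bob (and all 4 values in {7, 11, 22, 24} must be used), so Bob = 24.
Determined: Carol=17, Grace=16, Priya=3, Bob=24. The other people each still have more than one consistent value. That makes 4.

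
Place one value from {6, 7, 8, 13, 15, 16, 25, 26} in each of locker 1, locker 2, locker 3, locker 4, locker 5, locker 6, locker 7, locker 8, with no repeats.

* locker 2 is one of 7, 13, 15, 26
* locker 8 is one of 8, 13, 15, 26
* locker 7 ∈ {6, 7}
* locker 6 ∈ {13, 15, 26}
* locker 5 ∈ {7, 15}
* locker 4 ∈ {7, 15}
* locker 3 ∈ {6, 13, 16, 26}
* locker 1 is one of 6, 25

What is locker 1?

The 8 variables draw from only 8 values {6, 7, 8, 13, 15, 16, 25, 26}, so each is used; only locker 8 can be 8, hence locker 8 = 8.
The 7 still-open variables together cover exactly {6, 7, 13, 15, 16, 25, 26} — 7 values for 7 variables — and 16 appears only in locker 3's list, so locker 3 = 16.
The 6 still-open variables draw from only 6 values {6, 7, 13, 15, 25, 26}, so each is used; only locker 1 can be 25, hence locker 1 = 25.

25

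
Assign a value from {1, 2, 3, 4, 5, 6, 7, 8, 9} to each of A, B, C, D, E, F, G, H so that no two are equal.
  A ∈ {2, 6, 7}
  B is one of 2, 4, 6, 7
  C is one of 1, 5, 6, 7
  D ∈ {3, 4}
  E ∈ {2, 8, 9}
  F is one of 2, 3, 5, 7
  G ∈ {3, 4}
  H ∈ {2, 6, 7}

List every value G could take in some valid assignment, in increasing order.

3, 4

The 2 variables D and G are confined to {3, 4}, which locks those values in; drop them from B, F.
The 3 variables A, B, H are confined to {2, 6, 7}, which locks those values in; drop them from C, E, F.
That leaves F = 5. Eliminate 5 elsewhere: C.
C's domain is down to {1}, so C = 1.
No further eliminations apply; G can still be any of 3, 4.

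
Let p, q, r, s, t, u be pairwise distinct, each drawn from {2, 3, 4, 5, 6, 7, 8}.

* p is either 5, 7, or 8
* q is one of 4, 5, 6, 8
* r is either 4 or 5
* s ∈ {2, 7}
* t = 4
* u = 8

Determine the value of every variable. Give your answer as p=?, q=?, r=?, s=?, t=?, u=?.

p=7, q=6, r=5, s=2, t=4, u=8

t must be 4 (only option left). So q, r can't be 4.
That leaves u = 8. Eliminate 8 elsewhere: p, q.
r's domain is down to {5}, so r = 5. Eliminate 5 elsewhere: p, q.
p must be 7 (only option left). So s can't be 7.
q has just one choice, so q = 6.
That leaves s = 2.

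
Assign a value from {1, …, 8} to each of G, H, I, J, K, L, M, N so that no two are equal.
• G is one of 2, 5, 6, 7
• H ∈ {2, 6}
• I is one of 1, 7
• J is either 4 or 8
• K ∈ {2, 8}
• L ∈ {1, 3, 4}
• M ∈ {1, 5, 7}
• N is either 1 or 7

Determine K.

8

The 8 variables together cover exactly {1, 2, 3, 4, 5, 6, 7, 8} — 8 values for 8 variables — and 3 appears only in L's list, so L = 3.
Among the 7 still-open variables, 4 fits only J (and all 7 values in {1, 2, 4, 5, 6, 7, 8} must be used), so J = 4.
Among the 6 still-open variables, 8 fits only K (and all 6 values in {1, 2, 5, 6, 7, 8} must be used), so K = 8.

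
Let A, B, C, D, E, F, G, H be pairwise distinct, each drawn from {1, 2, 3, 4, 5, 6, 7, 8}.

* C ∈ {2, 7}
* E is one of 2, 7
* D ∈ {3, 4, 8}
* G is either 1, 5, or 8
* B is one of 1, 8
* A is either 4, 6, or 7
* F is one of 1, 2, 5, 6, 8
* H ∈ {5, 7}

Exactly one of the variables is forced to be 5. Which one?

The 8 variables together cover exactly {1, 2, 3, 4, 5, 6, 7, 8} — 8 values for 8 variables — and 3 appears only in D's list, so D = 3.
Among the 7 still-open variables, 4 fits only A (and all 7 values in {1, 2, 4, 5, 6, 7, 8} must be used), so A = 4.
Among the 6 still-open variables, 6 fits only F (and all 6 values in {1, 2, 5, 6, 7, 8} must be used), so F = 6.
The 2 variables C and E are confined to {2, 7}, which locks those values in; drop them from H.
So 5 goes to H.

H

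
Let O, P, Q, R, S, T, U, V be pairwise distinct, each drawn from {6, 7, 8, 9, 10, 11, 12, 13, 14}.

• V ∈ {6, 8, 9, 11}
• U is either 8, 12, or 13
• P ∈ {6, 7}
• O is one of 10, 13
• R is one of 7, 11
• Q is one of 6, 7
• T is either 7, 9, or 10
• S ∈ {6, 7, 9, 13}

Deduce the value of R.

Among the 8 variables, 12 fits only U (and all 8 values in {6, 7, 8, 9, 10, 11, 12, 13} must be used), so U = 12.
Among the 7 still-open variables, 8 fits only V (and all 7 values in {6, 7, 8, 9, 10, 11, 13} must be used), so V = 8.
Among the 6 still-open variables, 11 fits only R (and all 6 values in {6, 7, 9, 10, 11, 13} must be used), so R = 11.

11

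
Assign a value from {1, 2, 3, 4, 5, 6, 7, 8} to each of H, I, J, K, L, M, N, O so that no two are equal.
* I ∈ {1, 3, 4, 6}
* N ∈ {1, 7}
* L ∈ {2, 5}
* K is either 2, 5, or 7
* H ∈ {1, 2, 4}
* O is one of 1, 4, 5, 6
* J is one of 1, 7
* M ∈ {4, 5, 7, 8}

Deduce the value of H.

4

Among the 8 variables, 3 fits only I (and all 8 values in {1, 2, 3, 4, 5, 6, 7, 8} must be used), so I = 3.
Among the 7 still-open variables, 6 fits only O (and all 7 values in {1, 2, 4, 5, 6, 7, 8} must be used), so O = 6.
The 6 still-open variables draw from only 6 values {1, 2, 4, 5, 7, 8}, so each is used; only M can be 8, hence M = 8.
Among the 5 still-open variables, 4 fits only H (and all 5 values in {1, 2, 4, 5, 7} must be used), so H = 4.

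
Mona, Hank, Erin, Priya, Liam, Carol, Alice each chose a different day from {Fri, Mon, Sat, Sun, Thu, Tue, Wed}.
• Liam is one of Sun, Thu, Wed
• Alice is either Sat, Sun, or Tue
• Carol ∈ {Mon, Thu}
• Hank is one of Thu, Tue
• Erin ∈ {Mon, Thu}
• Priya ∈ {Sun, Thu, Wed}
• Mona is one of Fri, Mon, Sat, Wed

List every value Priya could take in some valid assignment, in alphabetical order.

Among the 7 variables, Fri fits only Mona (and all 7 values in {Fri, Mon, Sat, Sun, Thu, Tue, Wed} must be used), so Mona = Fri.
Among the 6 still-open variables, Sat fits only Alice (and all 6 values in {Mon, Sat, Sun, Thu, Tue, Wed} must be used), so Alice = Sat.
Among the 5 still-open variables, Tue fits only Hank (and all 5 values in {Mon, Sun, Thu, Tue, Wed} must be used), so Hank = Tue.
The 2 variables Erin and Carol are confined to {Mon, Thu}, which locks those values in; drop them from Priya, Liam.
No further eliminations apply; Priya can still be any of Sun, Wed.

Sun, Wed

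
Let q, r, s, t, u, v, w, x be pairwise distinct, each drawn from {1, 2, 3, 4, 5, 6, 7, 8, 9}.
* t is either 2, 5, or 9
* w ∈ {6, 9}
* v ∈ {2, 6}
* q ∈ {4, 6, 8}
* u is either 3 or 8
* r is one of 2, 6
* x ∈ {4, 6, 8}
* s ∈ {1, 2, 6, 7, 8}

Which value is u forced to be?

r and v between them cover only {2, 6} — a naked pair. Remove those values from q, s, t, w, x.
w has just one choice, so w = 9. Remove 9 from t.
That leaves t = 5.
q and x between them cover only {4, 8} — a naked pair. Remove those values from s, u.
So u = 3.

3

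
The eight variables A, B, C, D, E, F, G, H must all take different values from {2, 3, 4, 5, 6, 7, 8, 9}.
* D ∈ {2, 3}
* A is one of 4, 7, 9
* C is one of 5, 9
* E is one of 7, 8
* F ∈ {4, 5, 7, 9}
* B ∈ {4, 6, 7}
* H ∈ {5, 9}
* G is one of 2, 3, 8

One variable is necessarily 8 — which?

E

The 8 variables together cover exactly {2, 3, 4, 5, 6, 7, 8, 9} — 8 values for 8 variables — and 6 appears only in B's list, so B = 6.
The 2 variables C and H are confined to {5, 9}, which locks those values in; drop them from A, F.
A and F between them cover only {4, 7} — a naked pair. Remove those values from E.
So 8 goes to E.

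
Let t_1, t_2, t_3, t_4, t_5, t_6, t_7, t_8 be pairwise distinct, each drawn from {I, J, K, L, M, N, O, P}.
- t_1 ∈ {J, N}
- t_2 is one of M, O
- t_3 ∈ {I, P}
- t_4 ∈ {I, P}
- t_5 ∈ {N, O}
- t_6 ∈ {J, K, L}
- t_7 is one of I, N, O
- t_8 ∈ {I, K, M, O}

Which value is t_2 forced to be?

The 8 variables together cover exactly {I, J, K, L, M, N, O, P} — 8 values for 8 variables — and L appears only in t_6's list, so t_6 = L.
The 7 still-open variables together cover exactly {I, J, K, M, N, O, P} — 7 values for 7 variables — and J appears only in t_1's list, so t_1 = J.
The 6 still-open variables draw from only 6 values {I, K, M, N, O, P}, so each is used; only t_8 can be K, hence t_8 = K.
Among the 5 still-open variables, M fits only t_2 (and all 5 values in {I, M, N, O, P} must be used), so t_2 = M.

M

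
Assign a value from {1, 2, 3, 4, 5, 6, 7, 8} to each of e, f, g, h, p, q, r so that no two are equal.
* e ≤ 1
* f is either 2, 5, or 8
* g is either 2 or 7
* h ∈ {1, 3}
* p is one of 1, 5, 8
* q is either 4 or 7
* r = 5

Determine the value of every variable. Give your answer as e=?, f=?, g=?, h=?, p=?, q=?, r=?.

e=1, f=2, g=7, h=3, p=8, q=4, r=5

e must be 1 (only option left). Eliminate 1 elsewhere: h, p.
h's domain is down to {3}, so h = 3.
r has just one choice, so r = 5. Eliminate 5 elsewhere: f, p.
p has just one choice, so p = 8. Remove 8 from f.
f must be 2 (only option left). Strike 2 from g.
g's domain is down to {7}, so g = 7. So q can't be 7.
q has just one choice, so q = 4.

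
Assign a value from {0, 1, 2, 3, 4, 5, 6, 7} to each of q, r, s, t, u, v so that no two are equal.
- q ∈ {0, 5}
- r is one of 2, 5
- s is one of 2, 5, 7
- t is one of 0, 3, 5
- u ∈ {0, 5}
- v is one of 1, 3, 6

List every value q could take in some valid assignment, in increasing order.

0, 5

q and u share exactly the 2 values {0, 5}; by pigeonhole those values go to them, so strike 0, 5 from r, s, t.
r's domain is down to {2}, so r = 2. Eliminate 2 elsewhere: s.
That leaves s = 7.
That leaves t = 3. Remove 3 from v.
No further eliminations apply; q can still be any of 0, 5.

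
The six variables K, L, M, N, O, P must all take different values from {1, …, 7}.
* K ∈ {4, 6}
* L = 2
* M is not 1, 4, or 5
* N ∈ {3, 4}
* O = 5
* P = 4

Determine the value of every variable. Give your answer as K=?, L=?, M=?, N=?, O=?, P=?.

L's domain is down to {2}, so L = 2. Eliminate 2 elsewhere: M.
That leaves O = 5.
P must be 4 (only option left). Eliminate 4 elsewhere: K, N.
K must be 6 (only option left). Strike 6 from M.
That leaves N = 3. So M can't be 3.
M has just one choice, so M = 7.

K=6, L=2, M=7, N=3, O=5, P=4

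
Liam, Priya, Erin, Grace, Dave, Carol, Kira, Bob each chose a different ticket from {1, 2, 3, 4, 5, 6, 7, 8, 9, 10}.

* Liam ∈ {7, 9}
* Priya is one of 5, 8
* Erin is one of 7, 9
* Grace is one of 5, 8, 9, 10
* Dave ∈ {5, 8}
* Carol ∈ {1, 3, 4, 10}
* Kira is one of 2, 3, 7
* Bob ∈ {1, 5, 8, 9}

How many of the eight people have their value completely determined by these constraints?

2

Liam and Erin between them cover only {7, 9} — a naked pair. Remove those values from Grace, Kira, Bob.
The 2 variables Priya and Dave are confined to {5, 8}, which locks those values in; drop them from Grace, Bob.
Grace has just one choice, so Grace = 10. So Carol can't be 10.
Bob's domain is down to {1}, so Bob = 1. Strike 1 from Carol.
Determined: Grace=10, Bob=1. The other people each still have more than one consistent value. That makes 2.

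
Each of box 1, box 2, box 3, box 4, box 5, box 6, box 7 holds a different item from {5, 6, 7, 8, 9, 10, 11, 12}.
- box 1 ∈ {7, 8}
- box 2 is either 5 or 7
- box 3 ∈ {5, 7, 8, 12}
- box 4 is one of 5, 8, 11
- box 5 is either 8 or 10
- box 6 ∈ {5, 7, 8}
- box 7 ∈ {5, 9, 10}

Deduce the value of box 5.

10

The 7 variables together cover exactly {5, 7, 8, 9, 10, 11, 12} — 7 values for 7 variables — and 9 appears only in box 7's list, so box 7 = 9.
Among the 6 still-open variables, 10 fits only box 5 (and all 6 values in {5, 7, 8, 10, 11, 12} must be used), so box 5 = 10.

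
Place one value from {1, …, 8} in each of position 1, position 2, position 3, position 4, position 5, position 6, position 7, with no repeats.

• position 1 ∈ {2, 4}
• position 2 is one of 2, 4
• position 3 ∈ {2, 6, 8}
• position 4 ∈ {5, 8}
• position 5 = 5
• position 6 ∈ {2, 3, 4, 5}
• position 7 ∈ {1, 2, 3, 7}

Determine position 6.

3

position 5 must be 5 (only option left). So position 4, position 6 can't be 5.
position 4's domain is down to {8}, so position 4 = 8. So position 3 can't be 8.
position 1 and position 2 share exactly the 2 values {2, 4}; by pigeonhole those values go to them, so strike 2, 4 from position 3, position 6, position 7.
So position 6 = 3.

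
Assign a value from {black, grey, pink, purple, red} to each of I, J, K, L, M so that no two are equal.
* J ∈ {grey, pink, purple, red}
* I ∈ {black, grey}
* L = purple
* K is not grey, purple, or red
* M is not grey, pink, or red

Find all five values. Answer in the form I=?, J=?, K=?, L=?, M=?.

I=grey, J=red, K=pink, L=purple, M=black

L must be purple (only option left). Remove purple from J, M.
M's domain is down to {black}, so M = black. Eliminate black elsewhere: I, K.
I's domain is down to {grey}, so I = grey. Remove grey from J.
K must be pink (only option left). So J can't be pink.
J must be red (only option left).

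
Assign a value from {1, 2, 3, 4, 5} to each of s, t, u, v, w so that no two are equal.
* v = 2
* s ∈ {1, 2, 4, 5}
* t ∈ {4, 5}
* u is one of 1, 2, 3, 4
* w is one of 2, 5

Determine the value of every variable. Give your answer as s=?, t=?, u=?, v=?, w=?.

s=1, t=4, u=3, v=2, w=5

v must be 2 (only option left). So s, u, w can't be 2.
That leaves w = 5. Strike 5 from s, t.
t's domain is down to {4}, so t = 4. So s, u can't be 4.
s has just one choice, so s = 1. So u can't be 1.
That leaves u = 3.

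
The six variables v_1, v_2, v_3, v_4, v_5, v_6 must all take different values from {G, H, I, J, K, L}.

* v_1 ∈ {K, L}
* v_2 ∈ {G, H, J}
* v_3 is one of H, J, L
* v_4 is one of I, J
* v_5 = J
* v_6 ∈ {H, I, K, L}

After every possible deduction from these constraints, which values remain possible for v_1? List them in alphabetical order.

v_5 has just one choice, so v_5 = J. Strike J from v_2, v_3, v_4.
v_4 has just one choice, so v_4 = I. Eliminate I elsewhere: v_6.
The 4 still-open variables draw from only 4 values {G, H, K, L}, so each is used; only v_2 can be G, hence v_2 = G.
No further eliminations apply; v_1 can still be any of K, L.

K, L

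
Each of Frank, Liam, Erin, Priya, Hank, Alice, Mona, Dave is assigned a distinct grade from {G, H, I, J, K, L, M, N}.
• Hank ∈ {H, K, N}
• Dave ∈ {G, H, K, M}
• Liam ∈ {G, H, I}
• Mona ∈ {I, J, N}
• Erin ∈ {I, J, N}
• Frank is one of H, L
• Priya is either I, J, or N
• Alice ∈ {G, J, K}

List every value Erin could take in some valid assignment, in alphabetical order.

Among the 8 variables, L fits only Frank (and all 8 values in {G, H, I, J, K, L, M, N} must be used), so Frank = L.
The 7 still-open variables together cover exactly {G, H, I, J, K, M, N} — 7 values for 7 variables — and M appears only in Dave's list, so Dave = M.
Erin, Priya, Mona between them cover only {I, J, N} — a naked triple. Remove those values from Liam, Hank, Alice.
No further eliminations apply; Erin can still be any of I, J, N.

I, J, N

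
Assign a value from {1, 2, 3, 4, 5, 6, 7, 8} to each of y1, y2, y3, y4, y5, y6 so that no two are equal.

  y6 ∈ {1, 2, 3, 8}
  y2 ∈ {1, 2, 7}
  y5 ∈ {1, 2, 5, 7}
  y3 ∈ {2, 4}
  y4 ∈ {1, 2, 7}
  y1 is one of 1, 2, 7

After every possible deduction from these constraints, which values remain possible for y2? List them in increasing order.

1, 2, 7

y1, y2, y4 between them cover only {1, 2, 7} — a naked triple. Remove those values from y3, y5, y6.
That leaves y3 = 4.
That leaves y5 = 5.
No further eliminations apply; y2 can still be any of 1, 2, 7.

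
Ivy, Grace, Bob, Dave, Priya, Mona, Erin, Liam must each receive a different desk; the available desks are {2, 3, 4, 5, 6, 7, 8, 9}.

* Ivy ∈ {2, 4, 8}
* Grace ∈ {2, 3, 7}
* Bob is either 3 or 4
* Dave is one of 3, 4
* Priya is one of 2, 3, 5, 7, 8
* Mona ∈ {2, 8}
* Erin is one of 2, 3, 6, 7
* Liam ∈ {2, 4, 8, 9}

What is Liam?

Among the 8 variables, 5 fits only Priya (and all 8 values in {2, 3, 4, 5, 6, 7, 8, 9} must be used), so Priya = 5.
The 7 still-open variables together cover exactly {2, 3, 4, 6, 7, 8, 9} — 7 values for 7 variables — and 6 appears only in Erin's list, so Erin = 6.
The 6 still-open variables together cover exactly {2, 3, 4, 7, 8, 9} — 6 values for 6 variables — and 7 appears only in Grace's list, so Grace = 7.
The 5 still-open variables draw from only 5 values {2, 3, 4, 8, 9}, so each is used; only Liam can be 9, hence Liam = 9.

9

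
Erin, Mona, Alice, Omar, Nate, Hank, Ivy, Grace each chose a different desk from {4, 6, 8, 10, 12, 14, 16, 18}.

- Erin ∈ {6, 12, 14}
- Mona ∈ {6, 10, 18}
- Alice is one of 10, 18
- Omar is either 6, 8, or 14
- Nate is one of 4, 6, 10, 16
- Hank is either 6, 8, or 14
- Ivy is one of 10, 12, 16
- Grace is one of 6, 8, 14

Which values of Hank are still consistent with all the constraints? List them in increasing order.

6, 8, 14

The 8 variables draw from only 8 values {4, 6, 8, 10, 12, 14, 16, 18}, so each is used; only Nate can be 4, hence Nate = 4.
The 7 still-open variables together cover exactly {6, 8, 10, 12, 14, 16, 18} — 7 values for 7 variables — and 16 appears only in Ivy's list, so Ivy = 16.
The 6 still-open variables together cover exactly {6, 8, 10, 12, 14, 18} — 6 values for 6 variables — and 12 appears only in Erin's list, so Erin = 12.
Omar, Hank, Grace share exactly the 3 values {6, 8, 14}; by pigeonhole those values go to them, so strike 6, 8, 14 from Mona.
No further eliminations apply; Hank can still be any of 6, 8, 14.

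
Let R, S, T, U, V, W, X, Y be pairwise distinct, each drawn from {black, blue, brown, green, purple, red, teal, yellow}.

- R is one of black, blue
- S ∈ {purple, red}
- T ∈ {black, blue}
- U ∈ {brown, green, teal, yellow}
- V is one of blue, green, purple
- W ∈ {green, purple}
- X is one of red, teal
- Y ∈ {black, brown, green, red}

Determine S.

red

The 8 variables draw from only 8 values {black, blue, brown, green, purple, red, teal, yellow}, so each is used; only U can be yellow, hence U = yellow.
The 7 still-open variables draw from only 7 values {black, blue, brown, green, purple, red, teal}, so each is used; only Y can be brown, hence Y = brown.
The 6 still-open variables draw from only 6 values {black, blue, green, purple, red, teal}, so each is used; only X can be teal, hence X = teal.
The 5 still-open variables draw from only 5 values {black, blue, green, purple, red}, so each is used; only S can be red, hence S = red.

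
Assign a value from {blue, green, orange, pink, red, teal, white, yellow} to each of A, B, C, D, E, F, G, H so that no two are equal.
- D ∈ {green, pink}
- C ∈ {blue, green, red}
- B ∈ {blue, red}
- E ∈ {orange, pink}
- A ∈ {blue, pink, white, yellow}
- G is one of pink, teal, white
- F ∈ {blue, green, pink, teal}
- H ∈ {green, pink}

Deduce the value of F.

The 8 variables draw from only 8 values {blue, green, orange, pink, red, teal, white, yellow}, so each is used; only E can be orange, hence E = orange.
The 7 still-open variables draw from only 7 values {blue, green, pink, red, teal, white, yellow}, so each is used; only A can be yellow, hence A = yellow.
Among the 6 still-open variables, white fits only G (and all 6 values in {blue, green, pink, red, teal, white} must be used), so G = white.
Among the 5 still-open variables, teal fits only F (and all 5 values in {blue, green, pink, red, teal} must be used), so F = teal.

teal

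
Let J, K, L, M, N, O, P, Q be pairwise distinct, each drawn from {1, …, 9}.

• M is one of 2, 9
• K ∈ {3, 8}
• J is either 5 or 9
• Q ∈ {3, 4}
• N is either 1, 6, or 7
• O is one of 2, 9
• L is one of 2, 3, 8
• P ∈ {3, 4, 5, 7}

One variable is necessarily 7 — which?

P

M and O between them cover only {2, 9} — a naked pair. Remove those values from J, L.
J's domain is down to {5}, so J = 5. Strike 5 from P.
K and L share exactly the 2 values {3, 8}; by pigeonhole those values go to them, so strike 3, 8 from P, Q.
That leaves Q = 4. Remove 4 from P.
So 7 goes to P.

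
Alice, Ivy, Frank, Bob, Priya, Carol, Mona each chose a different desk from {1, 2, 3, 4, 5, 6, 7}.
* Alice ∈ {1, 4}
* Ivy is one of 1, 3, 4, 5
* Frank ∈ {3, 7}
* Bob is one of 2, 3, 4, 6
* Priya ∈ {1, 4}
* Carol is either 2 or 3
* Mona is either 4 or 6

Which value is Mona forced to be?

6

The 7 variables together cover exactly {1, 2, 3, 4, 5, 6, 7} — 7 values for 7 variables — and 5 appears only in Ivy's list, so Ivy = 5.
The 6 still-open variables together cover exactly {1, 2, 3, 4, 6, 7} — 6 values for 6 variables — and 7 appears only in Frank's list, so Frank = 7.
Alice and Priya between them cover only {1, 4} — a naked pair. Remove those values from Bob, Mona.
So Mona = 6.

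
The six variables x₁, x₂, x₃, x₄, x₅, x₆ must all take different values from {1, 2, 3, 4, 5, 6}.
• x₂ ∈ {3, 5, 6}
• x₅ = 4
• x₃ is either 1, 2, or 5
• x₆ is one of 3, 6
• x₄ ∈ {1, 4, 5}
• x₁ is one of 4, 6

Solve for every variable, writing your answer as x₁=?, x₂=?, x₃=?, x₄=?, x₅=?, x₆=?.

x₁=6, x₂=5, x₃=2, x₄=1, x₅=4, x₆=3

x₅ has just one choice, so x₅ = 4. So x₁, x₄ can't be 4.
x₁ has just one choice, so x₁ = 6. Strike 6 from x₂, x₆.
x₆ must be 3 (only option left). Eliminate 3 elsewhere: x₂.
x₂'s domain is down to {5}, so x₂ = 5. Strike 5 from x₃, x₄.
x₄ has just one choice, so x₄ = 1. So x₃ can't be 1.
x₃ has just one choice, so x₃ = 2.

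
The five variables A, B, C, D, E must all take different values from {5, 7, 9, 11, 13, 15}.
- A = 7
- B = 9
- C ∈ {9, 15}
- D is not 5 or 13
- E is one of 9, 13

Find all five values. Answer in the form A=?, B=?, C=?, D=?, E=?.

A=7, B=9, C=15, D=11, E=13

A's domain is down to {7}, so A = 7. Eliminate 7 elsewhere: D.
B must be 9 (only option left). Eliminate 9 elsewhere: C, D, E.
C's domain is down to {15}, so C = 15. So D can't be 15.
D has just one choice, so D = 11.
E has just one choice, so E = 13.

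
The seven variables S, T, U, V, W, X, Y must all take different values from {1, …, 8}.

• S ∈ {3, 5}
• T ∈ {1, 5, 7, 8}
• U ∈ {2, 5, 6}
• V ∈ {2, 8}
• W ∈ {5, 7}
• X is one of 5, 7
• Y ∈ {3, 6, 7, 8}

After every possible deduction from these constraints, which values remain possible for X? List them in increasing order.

The 7 variables together cover exactly {1, 2, 3, 5, 6, 7, 8} — 7 values for 7 variables — and 1 appears only in T's list, so T = 1.
W and X between them cover only {5, 7} — a naked pair. Remove those values from S, U, Y.
That leaves S = 3. So Y can't be 3.
No further eliminations apply; X can still be any of 5, 7.

5, 7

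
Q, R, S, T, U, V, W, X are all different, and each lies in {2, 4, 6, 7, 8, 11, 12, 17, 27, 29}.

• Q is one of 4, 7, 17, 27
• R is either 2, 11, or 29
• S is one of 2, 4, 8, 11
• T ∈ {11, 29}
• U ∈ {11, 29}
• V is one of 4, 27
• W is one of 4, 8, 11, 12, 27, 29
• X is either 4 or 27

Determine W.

12

The 2 variables T and U are confined to {11, 29}, which locks those values in; drop them from R, S, W.
R's domain is down to {2}, so R = 2. Eliminate 2 elsewhere: S.
The 2 variables V and X are confined to {4, 27}, which locks those values in; drop them from Q, S, W.
S's domain is down to {8}, so S = 8. Strike 8 from W.
So W = 12.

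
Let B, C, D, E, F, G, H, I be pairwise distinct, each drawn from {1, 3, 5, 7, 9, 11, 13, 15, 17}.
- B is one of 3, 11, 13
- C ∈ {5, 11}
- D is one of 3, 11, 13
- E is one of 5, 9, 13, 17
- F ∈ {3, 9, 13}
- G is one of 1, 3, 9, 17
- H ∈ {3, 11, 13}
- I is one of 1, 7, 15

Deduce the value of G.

1

B, D, H between them cover only {3, 11, 13} — a naked triple. Remove those values from C, E, F, G.
That leaves C = 5. Eliminate 5 elsewhere: E.
That leaves F = 9. Strike 9 from E, G.
E's domain is down to {17}, so E = 17. So G can't be 17.
So G = 1.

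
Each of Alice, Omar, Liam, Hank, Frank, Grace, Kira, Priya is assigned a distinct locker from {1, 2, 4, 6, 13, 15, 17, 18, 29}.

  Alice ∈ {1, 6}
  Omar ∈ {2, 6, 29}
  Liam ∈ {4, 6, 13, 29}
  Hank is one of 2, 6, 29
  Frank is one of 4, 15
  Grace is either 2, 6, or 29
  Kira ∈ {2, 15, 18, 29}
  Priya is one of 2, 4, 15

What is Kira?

Among the 8 variables, 1 fits only Alice (and all 8 values in {1, 2, 4, 6, 13, 15, 18, 29} must be used), so Alice = 1.
Among the 7 still-open variables, 13 fits only Liam (and all 7 values in {2, 4, 6, 13, 15, 18, 29} must be used), so Liam = 13.
The 6 still-open variables draw from only 6 values {2, 4, 6, 15, 18, 29}, so each is used; only Kira can be 18, hence Kira = 18.

18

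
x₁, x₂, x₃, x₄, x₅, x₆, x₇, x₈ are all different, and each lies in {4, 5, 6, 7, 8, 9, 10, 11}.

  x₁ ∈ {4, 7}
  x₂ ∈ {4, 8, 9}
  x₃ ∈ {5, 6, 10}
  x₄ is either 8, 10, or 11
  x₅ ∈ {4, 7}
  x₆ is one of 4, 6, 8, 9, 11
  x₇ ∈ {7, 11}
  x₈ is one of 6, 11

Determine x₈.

6

The 8 variables draw from only 8 values {4, 5, 6, 7, 8, 9, 10, 11}, so each is used; only x₃ can be 5, hence x₃ = 5.
The 7 still-open variables together cover exactly {4, 6, 7, 8, 9, 10, 11} — 7 values for 7 variables — and 10 appears only in x₄'s list, so x₄ = 10.
x₁ and x₅ between them cover only {4, 7} — a naked pair. Remove those values from x₂, x₆, x₇.
x₇ must be 11 (only option left). Remove 11 from x₆, x₈.
So x₈ = 6.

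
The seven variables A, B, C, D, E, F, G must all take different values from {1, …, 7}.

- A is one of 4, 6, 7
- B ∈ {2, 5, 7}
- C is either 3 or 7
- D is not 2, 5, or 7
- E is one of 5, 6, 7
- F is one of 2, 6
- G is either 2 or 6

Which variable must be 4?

The 7 variables draw from only 7 values {1, 2, 3, 4, 5, 6, 7}, so each is used; only D can be 1, hence D = 1.
The 6 still-open variables draw from only 6 values {2, 3, 4, 5, 6, 7}, so each is used; only C can be 3, hence C = 3.
The 5 still-open variables draw from only 5 values {2, 4, 5, 6, 7}, so each is used; only A can be 4, hence A = 4.

A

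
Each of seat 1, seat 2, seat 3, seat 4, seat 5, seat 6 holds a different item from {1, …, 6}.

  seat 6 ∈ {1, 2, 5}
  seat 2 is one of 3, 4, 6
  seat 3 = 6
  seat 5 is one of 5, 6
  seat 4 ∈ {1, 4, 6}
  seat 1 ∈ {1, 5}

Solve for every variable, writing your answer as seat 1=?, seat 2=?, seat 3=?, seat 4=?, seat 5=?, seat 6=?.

seat 3's domain is down to {6}, so seat 3 = 6. Eliminate 6 elsewhere: seat 2, seat 4, seat 5.
seat 5 must be 5 (only option left). So seat 1, seat 6 can't be 5.
seat 1 has just one choice, so seat 1 = 1. Strike 1 from seat 4, seat 6.
seat 4 has just one choice, so seat 4 = 4. Eliminate 4 elsewhere: seat 2.
seat 6's domain is down to {2}, so seat 6 = 2.
seat 2's domain is down to {3}, so seat 2 = 3.

seat 1=1, seat 2=3, seat 3=6, seat 4=4, seat 5=5, seat 6=2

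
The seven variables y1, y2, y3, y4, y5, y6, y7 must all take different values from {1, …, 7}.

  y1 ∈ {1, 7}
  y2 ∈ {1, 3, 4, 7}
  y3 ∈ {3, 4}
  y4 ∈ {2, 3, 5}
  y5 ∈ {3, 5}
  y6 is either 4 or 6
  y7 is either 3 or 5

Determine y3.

The 7 variables together cover exactly {1, 2, 3, 4, 5, 6, 7} — 7 values for 7 variables — and 2 appears only in y4's list, so y4 = 2.
The 6 still-open variables draw from only 6 values {1, 3, 4, 5, 6, 7}, so each is used; only y6 can be 6, hence y6 = 6.
y5 and y7 share exactly the 2 values {3, 5}; by pigeonhole those values go to them, so strike 3, 5 from y2, y3.
So y3 = 4.

4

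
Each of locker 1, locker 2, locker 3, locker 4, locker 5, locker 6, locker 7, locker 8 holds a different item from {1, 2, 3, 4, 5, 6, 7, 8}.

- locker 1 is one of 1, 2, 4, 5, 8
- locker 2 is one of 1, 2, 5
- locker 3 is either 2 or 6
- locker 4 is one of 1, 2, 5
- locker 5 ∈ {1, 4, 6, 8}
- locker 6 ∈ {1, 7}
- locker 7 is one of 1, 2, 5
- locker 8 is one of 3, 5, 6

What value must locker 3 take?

6

The 8 variables together cover exactly {1, 2, 3, 4, 5, 6, 7, 8} — 8 values for 8 variables — and 3 appears only in locker 8's list, so locker 8 = 3.
The 7 still-open variables together cover exactly {1, 2, 4, 5, 6, 7, 8} — 7 values for 7 variables — and 7 appears only in locker 6's list, so locker 6 = 7.
The 3 variables locker 2, locker 4, locker 7 are confined to {1, 2, 5}, which locks those values in; drop them from locker 1, locker 3, locker 5.
So locker 3 = 6.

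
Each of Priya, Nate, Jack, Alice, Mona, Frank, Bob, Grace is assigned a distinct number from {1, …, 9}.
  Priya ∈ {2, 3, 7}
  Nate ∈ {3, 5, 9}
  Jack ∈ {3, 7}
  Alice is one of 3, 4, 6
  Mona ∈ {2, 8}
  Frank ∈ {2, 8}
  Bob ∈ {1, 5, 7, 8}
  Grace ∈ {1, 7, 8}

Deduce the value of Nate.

9

The 2 variables Mona and Frank are confined to {2, 8}, which locks those values in; drop them from Priya, Bob, Grace.
The 2 variables Priya and Jack are confined to {3, 7}, which locks those values in; drop them from Nate, Alice, Bob, Grace.
Grace has just one choice, so Grace = 1. Strike 1 from Bob.
That leaves Bob = 5. Eliminate 5 elsewhere: Nate.
So Nate = 9.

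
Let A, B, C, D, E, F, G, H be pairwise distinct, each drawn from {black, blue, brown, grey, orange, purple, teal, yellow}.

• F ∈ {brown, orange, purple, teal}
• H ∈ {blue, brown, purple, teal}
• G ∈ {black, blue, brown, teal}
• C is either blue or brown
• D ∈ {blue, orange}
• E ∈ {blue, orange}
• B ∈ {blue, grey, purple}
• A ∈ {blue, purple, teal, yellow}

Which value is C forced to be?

The 8 variables draw from only 8 values {black, blue, brown, grey, orange, purple, teal, yellow}, so each is used; only G can be black, hence G = black.
The 7 still-open variables together cover exactly {blue, brown, grey, orange, purple, teal, yellow} — 7 values for 7 variables — and grey appears only in B's list, so B = grey.
Among the 6 still-open variables, yellow fits only A (and all 6 values in {blue, brown, orange, purple, teal, yellow} must be used), so A = yellow.
D and E share exactly the 2 values {blue, orange}; by pigeonhole those values go to them, so strike blue, orange from C, F, H.
So C = brown.

brown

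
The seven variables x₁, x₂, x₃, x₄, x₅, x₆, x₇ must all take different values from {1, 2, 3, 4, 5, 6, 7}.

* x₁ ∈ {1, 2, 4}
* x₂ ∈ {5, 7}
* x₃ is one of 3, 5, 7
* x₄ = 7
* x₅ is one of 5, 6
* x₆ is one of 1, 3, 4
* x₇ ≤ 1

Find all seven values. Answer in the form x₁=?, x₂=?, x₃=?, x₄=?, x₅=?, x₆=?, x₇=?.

x₁=2, x₂=5, x₃=3, x₄=7, x₅=6, x₆=4, x₇=1

x₄'s domain is down to {7}, so x₄ = 7. Strike 7 from x₂, x₃.
x₇ must be 1 (only option left). So x₁, x₆ can't be 1.
x₂'s domain is down to {5}, so x₂ = 5. Eliminate 5 elsewhere: x₃, x₅.
x₃ must be 3 (only option left). So x₆ can't be 3.
x₅ has just one choice, so x₅ = 6.
x₆'s domain is down to {4}, so x₆ = 4. So x₁ can't be 4.
x₁ has just one choice, so x₁ = 2.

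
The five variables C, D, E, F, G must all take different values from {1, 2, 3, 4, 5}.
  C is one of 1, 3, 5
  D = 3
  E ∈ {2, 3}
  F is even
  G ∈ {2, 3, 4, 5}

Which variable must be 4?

D's domain is down to {3}, so D = 3. So C, E, G can't be 3.
E's domain is down to {2}, so E = 2. Strike 2 from F, G.
So 4 goes to F.

F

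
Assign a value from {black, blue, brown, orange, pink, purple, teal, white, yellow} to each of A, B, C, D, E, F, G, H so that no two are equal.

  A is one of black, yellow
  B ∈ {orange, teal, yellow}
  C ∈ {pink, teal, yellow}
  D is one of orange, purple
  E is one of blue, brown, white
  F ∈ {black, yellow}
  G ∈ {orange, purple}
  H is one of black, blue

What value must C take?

pink

The 2 variables A and F are confined to {black, yellow}, which locks those values in; drop them from B, C, H.
H's domain is down to {blue}, so H = blue. So E can't be blue.
The 2 variables D and G are confined to {orange, purple}, which locks those values in; drop them from B.
B has just one choice, so B = teal. Eliminate teal elsewhere: C.
So C = pink.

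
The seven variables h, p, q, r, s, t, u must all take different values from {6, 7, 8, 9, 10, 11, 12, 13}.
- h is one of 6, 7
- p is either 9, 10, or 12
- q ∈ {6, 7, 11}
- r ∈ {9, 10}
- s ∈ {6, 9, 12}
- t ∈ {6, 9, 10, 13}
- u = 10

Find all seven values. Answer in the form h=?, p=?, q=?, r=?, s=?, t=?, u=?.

h=7, p=12, q=11, r=9, s=6, t=13, u=10

u's domain is down to {10}, so u = 10. So p, r, t can't be 10.
That leaves r = 9. Remove 9 from p, s, t.
p must be 12 (only option left). Strike 12 from s.
s has just one choice, so s = 6. So h, q, t can't be 6.
t has just one choice, so t = 13.
h has just one choice, so h = 7. Strike 7 from q.
That leaves q = 11.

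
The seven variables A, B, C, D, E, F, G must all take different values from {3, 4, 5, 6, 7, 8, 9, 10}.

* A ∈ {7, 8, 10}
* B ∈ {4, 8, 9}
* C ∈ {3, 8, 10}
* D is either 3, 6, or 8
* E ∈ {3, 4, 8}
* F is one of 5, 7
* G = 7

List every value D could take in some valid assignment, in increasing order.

3, 6, 8

G's domain is down to {7}, so G = 7. Remove 7 from A, F.
F has just one choice, so F = 5.
No further eliminations apply; D can still be any of 3, 6, 8.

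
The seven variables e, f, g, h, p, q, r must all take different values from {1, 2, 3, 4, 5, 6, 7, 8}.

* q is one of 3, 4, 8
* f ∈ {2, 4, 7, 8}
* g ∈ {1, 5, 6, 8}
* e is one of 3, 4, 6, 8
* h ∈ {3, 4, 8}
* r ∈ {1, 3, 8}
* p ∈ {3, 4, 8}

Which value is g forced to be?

h, p, q between them cover only {3, 4, 8} — a naked triple. Remove those values from e, f, g, r.
e must be 6 (only option left). Strike 6 from g.
r has just one choice, so r = 1. Eliminate 1 elsewhere: g.
So g = 5.

5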